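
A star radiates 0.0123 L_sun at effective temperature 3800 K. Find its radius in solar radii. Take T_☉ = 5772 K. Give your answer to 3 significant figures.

R/R_☉ = √(L/L_☉) / (T/T_☉)² = √(0.0123) / (0.6584)²
       = 0.1109 / 0.4334 = 0.2559.

0.256 solar radii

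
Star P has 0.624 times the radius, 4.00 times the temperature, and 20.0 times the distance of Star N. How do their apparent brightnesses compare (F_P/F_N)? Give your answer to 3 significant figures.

0.249

L_P/L_N = (R_P/R_N)²(T_P/T_N)⁴ = (0.624)² × (4.00)⁴ = 99.68.
F_P/F_N = (L_P/L_N)/(d_P/d_N)² = 99.68 / (20.0)² = 0.2492.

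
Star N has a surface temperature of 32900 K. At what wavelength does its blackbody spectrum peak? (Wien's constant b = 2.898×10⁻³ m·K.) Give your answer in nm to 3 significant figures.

88.1 nm

λ_max = b/T = 2.898×10⁻³ / 32900 = 8.81×10^-8 m = 88.09 nm.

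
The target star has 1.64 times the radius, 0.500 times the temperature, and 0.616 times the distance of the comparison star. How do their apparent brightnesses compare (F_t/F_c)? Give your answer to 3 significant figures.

0.443

L_t/L_c = (R_t/R_c)²(T_t/T_c)⁴ = (1.64)² × (0.500)⁴ = 0.1681.
F_t/F_c = (L_t/L_c)/(d_t/d_c)² = 0.1681 / (0.616)² = 0.4430.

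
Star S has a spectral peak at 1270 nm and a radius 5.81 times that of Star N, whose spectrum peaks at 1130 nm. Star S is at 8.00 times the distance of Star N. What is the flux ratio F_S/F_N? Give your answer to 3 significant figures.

Wien's law: T_S/T_N = λ_N/λ_S = 1130/1270 = 0.8898.
L_S/L_N = (R_S/R_N)²(T_S/T_N)⁴ = (5.81)²(0.8898)⁴ = 21.16.
F_S/F_N = (L_S/L_N)/(d_S/d_N)² = 21.16/(8.00)² = 0.3306.

0.331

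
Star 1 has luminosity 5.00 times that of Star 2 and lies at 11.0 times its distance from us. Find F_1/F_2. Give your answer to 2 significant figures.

F = L/(4πd²), so F_1/F_2 = (L_1/L_2) / (d_1/d_2)²
= 5.00 / (11.0)² = 5.00 / 121.0 = 0.04132.

0.041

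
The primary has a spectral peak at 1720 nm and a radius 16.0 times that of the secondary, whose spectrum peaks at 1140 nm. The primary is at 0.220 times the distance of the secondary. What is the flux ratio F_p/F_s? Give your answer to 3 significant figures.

1.02×10^3

Wien's law: T_p/T_s = λ_s/λ_p = 1140/1720 = 0.6628.
L_p/L_s = (R_p/R_s)²(T_p/T_s)⁴ = (16.0)²(0.6628)⁴ = 49.40.
F_p/F_s = (L_p/L_s)/(d_p/d_s)² = 49.40/(0.220)² = 1021.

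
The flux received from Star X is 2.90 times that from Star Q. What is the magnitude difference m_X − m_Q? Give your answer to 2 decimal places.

m_X − m_Q = −2.5 log₁₀(F_X/F_Q) = −2.5 log₁₀(2.90) = −2.5 × (0.462) = -1.156.

-1.16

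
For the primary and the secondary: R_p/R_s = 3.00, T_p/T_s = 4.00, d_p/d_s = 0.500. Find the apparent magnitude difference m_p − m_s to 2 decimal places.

-9.91

L_p/L_s = (3.00)²(4.00)⁴ = 2304.
F_p/F_s = (L_p/L_s)/(d_p/d_s)² = 2304/0.2500 = 9216.
m_p − m_s = −2.5 log₁₀(9216) = -9.91.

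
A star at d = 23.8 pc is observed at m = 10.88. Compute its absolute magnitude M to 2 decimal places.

9.00

M = m − 5 log₁₀(d/10 pc) = 10.88 − 5 log₁₀(23.8/10)
  = 10.88 − 5 × 0.377 = 10.88 − 1.88 = 9.00.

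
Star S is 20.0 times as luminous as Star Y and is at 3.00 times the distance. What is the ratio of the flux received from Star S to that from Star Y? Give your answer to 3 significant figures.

F = L/(4πd²), so F_S/F_Y = (L_S/L_Y) / (d_S/d_Y)²
= 20.0 / (3.00)² = 20.0 / 9.000 = 2.222.

2.22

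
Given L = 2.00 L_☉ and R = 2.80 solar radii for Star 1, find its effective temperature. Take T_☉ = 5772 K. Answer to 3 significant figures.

4.10×10^3 K

T/T_☉ = (L/L_☉)^(1/4) / (R/R_☉)^(1/2)
T = 5772 × (2.00)^(1/4) / √(2.80) = 5772 × 1.189 / 1.673 = 4102 K.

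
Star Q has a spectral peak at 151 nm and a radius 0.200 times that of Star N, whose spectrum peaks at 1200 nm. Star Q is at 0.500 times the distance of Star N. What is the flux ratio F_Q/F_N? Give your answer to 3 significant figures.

Wien's law: T_Q/T_N = λ_N/λ_Q = 1200/151 = 7.947.
L_Q/L_N = (R_Q/R_N)²(T_Q/T_N)⁴ = (0.200)²(7.947)⁴ = 159.5.
F_Q/F_N = (L_Q/L_N)/(d_Q/d_N)² = 159.5/(0.500)² = 638.2.

638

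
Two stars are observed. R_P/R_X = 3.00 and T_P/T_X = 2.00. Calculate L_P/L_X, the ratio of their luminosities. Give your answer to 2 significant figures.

1.4×10^2

From the Stefan–Boltzmann law, L ∝ R²T⁴, so
L_P/L_X = (R_P/R_X)² (T_P/T_X)⁴ = (3.00)² × (2.00)⁴ = 9.000 × 16.00 = 144.0.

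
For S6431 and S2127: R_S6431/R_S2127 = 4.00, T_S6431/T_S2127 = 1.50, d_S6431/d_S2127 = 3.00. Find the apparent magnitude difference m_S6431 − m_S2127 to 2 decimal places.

-2.39

L_S6431/L_S2127 = (4.00)²(1.50)⁴ = 81.00.
F_S6431/F_S2127 = (L_S6431/L_S2127)/(d_S6431/d_S2127)² = 81.00/9.000 = 9.000.
m_S6431 − m_S2127 = −2.5 log₁₀(9.000) = -2.39.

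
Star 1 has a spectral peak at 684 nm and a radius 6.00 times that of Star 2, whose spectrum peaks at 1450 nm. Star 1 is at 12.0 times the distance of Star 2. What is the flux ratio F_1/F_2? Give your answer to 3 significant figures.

5.05

Wien's law: T_1/T_2 = λ_2/λ_1 = 1450/684 = 2.120.
L_1/L_2 = (R_1/R_2)²(T_1/T_2)⁴ = (6.00)²(2.120)⁴ = 727.0.
F_1/F_2 = (L_1/L_2)/(d_1/d_2)² = 727.0/(12.0)² = 5.049.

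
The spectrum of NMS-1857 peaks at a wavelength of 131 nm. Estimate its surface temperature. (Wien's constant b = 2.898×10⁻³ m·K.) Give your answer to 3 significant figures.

T = b/λ_max = 2.898×10⁻³ / (131×10⁻⁹) = 2.212×10^4 K.

2.21×10^4 K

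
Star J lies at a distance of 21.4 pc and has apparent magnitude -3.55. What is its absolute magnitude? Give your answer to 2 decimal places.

-5.20

M = m − 5 log₁₀(d/10 pc) = -3.55 − 5 log₁₀(21.4/10)
  = -3.55 − 5 × 0.330 = -3.55 − 1.65 = -5.20.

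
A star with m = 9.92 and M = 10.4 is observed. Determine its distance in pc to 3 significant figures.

m − M = 5 log₁₀(d/10 pc)
9.92 − (10.4) = -0.48 = 5 log₁₀(d/10)
d = 10 × 10^(-0.48/5) = 10 × 10^-0.096 = 8.017 pc.

8.02 pc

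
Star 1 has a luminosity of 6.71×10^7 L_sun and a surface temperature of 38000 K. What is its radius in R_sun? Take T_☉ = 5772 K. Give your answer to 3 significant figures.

189 R_sun

R/R_☉ = √(L/L_☉) / (T/T_☉)² = √(6.71×10^7) / (6.584)²
       = 8191 / 43.34 = 189.0.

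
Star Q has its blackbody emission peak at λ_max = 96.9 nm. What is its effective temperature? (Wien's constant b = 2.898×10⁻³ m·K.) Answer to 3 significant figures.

T = b/λ_max = 2.898×10⁻³ / (96.9×10⁻⁹) = 2.991×10^4 K.

2.99×10^4 K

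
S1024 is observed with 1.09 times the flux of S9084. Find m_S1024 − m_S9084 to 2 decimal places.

m_S1024 − m_S9084 = −2.5 log₁₀(F_S1024/F_S9084) = −2.5 log₁₀(1.09) = −2.5 × (0.037) = -0.094.

-0.09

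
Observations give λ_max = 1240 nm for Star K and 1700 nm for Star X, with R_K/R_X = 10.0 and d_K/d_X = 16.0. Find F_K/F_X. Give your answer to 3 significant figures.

Wien's law: T_K/T_X = λ_X/λ_K = 1700/1240 = 1.371.
L_K/L_X = (R_K/R_X)²(T_K/T_X)⁴ = (10.0)²(1.371)⁴ = 353.3.
F_K/F_X = (L_K/L_X)/(d_K/d_X)² = 353.3/(16.0)² = 1.380.

1.38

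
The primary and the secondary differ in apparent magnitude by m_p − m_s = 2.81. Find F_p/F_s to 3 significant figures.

0.0752

F_p/F_s = 10^(−(m_p − m_s)/2.5) = 10^(-2.81/2.5) = 10^-1.124 = 0.07516.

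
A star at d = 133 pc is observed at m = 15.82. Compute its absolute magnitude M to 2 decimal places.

M = m − 5 log₁₀(d/10 pc) = 15.82 − 5 log₁₀(133/10)
  = 15.82 − 5 × 1.124 = 15.82 − 5.62 = 10.20.

10.20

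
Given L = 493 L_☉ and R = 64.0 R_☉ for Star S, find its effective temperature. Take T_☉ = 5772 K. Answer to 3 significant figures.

T/T_☉ = (L/L_☉)^(1/4) / (R/R_☉)^(1/2)
T = 5772 × (493)^(1/4) / √(64.0) = 5772 × 4.712 / 8.000 = 3400 K.

3.40×10^3 K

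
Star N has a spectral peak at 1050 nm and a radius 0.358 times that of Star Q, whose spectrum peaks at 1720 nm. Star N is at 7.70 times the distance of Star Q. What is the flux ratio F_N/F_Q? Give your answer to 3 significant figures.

Wien's law: T_N/T_Q = λ_Q/λ_N = 1720/1050 = 1.638.
L_N/L_Q = (R_N/R_Q)²(T_N/T_Q)⁴ = (0.358)²(1.638)⁴ = 0.9228.
F_N/F_Q = (L_N/L_Q)/(d_N/d_Q)² = 0.9228/(7.70)² = 0.01556.

0.0156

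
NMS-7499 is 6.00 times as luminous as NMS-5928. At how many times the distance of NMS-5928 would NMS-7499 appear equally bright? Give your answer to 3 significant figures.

Equal flux requires L_NMS-7499/d_NMS-7499² = L_NMS-5928/d_NMS-5928², so d_NMS-7499/d_NMS-5928 = √(L_NMS-7499/L_NMS-5928)
= √(6.00) = 2.449.

2.45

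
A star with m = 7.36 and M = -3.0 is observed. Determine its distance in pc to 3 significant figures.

1.18×10^3 pc

m − M = 5 log₁₀(d/10 pc)
7.36 − (-3.0) = 10.36 = 5 log₁₀(d/10)
d = 10 × 10^(10.36/5) = 10 × 10^2.072 = 1180 pc.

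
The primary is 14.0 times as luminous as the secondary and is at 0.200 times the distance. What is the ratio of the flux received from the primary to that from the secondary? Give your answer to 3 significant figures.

350

F = L/(4πd²), so F_p/F_s = (L_p/L_s) / (d_p/d_s)²
= 14.0 / (0.200)² = 14.0 / 0.04000 = 350.0.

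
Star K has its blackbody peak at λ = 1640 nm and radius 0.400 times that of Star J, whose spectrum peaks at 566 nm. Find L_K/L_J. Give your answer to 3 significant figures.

Wien's law gives T ∝ 1/λ_max, so T_K/T_J = λ_J/λ_K = 566/1640 = 0.3451.
Then L ∝ R²T⁴ gives L_K/L_J = (0.400)² × (0.3451)⁴ = 0.1600 × 0.01419 = 0.002270.

0.00227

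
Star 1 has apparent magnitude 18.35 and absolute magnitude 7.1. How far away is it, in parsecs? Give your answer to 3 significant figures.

m − M = 5 log₁₀(d/10 pc)
18.35 − (7.1) = 11.25 = 5 log₁₀(d/10)
d = 10 × 10^(11.25/5) = 10 × 10^2.250 = 1778 pc.

1.78×10^3 pc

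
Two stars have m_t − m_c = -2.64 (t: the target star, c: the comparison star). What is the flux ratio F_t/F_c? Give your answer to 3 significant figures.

F_t/F_c = 10^(−(m_t − m_c)/2.5) = 10^(2.64/2.5) = 10^1.056 = 11.38.

11.4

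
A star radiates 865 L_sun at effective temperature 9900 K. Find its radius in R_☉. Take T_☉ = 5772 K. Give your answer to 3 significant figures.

10.0 R_☉

R/R_☉ = √(L/L_☉) / (T/T_☉)² = √(865) / (1.715)²
       = 29.41 / 2.942 = 9.997.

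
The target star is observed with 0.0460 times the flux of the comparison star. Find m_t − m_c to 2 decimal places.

m_t − m_c = −2.5 log₁₀(F_t/F_c) = −2.5 log₁₀(0.0460) = −2.5 × (-1.337) = 3.343.

3.34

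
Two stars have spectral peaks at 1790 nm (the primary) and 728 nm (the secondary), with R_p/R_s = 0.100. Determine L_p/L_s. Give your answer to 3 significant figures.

Wien's law gives T ∝ 1/λ_max, so T_p/T_s = λ_s/λ_p = 728/1790 = 0.4067.
Then L ∝ R²T⁴ gives L_p/L_s = (0.100)² × (0.4067)⁴ = 0.01000 × 0.02736 = 2.736×10^-4.

2.74×10^-4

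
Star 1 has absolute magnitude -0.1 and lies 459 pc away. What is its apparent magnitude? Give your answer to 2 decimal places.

m = M + 5 log₁₀(d/10 pc) = -0.1 + 5 log₁₀(459/10)
  = -0.1 + 5 × 1.662 = -0.1 + 8.31 = 8.21.

8.21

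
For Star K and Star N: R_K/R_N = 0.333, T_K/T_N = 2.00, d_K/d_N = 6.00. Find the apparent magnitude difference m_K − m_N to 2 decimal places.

L_K/L_N = (0.333)²(2.00)⁴ = 1.774.
F_K/F_N = (L_K/L_N)/(d_K/d_N)² = 1.774/36.00 = 0.04928.
m_K − m_N = −2.5 log₁₀(0.04928) = 3.27.

3.27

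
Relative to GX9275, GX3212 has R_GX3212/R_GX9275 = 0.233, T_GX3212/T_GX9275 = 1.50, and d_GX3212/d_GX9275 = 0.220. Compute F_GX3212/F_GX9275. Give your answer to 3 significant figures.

L_GX3212/L_GX9275 = (R_GX3212/R_GX9275)²(T_GX3212/T_GX9275)⁴ = (0.233)² × (1.50)⁴ = 0.2748.
F_GX3212/F_GX9275 = (L_GX3212/L_GX9275)/(d_GX3212/d_GX9275)² = 0.2748 / (0.220)² = 5.678.

5.68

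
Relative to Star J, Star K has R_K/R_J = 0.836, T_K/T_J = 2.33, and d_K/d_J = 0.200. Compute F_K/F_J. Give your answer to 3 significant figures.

L_K/L_J = (R_K/R_J)²(T_K/T_J)⁴ = (0.836)² × (2.33)⁴ = 20.60.
F_K/F_J = (L_K/L_J)/(d_K/d_J)² = 20.60 / (0.200)² = 515.0.

515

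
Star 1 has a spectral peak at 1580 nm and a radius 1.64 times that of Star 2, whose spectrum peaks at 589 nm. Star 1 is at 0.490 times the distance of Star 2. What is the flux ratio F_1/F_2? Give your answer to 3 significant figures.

0.216

Wien's law: T_1/T_2 = λ_2/λ_1 = 589/1580 = 0.3728.
L_1/L_2 = (R_1/R_2)²(T_1/T_2)⁴ = (1.64)²(0.3728)⁴ = 0.05194.
F_1/F_2 = (L_1/L_2)/(d_1/d_2)² = 0.05194/(0.490)² = 0.2163.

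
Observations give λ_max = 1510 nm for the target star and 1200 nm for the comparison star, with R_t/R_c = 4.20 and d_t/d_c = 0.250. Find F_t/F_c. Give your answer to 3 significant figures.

Wien's law: T_t/T_c = λ_c/λ_t = 1200/1510 = 0.7947.
L_t/L_c = (R_t/R_c)²(T_t/T_c)⁴ = (4.20)²(0.7947)⁴ = 7.036.
F_t/F_c = (L_t/L_c)/(d_t/d_c)² = 7.036/(0.250)² = 112.6.

113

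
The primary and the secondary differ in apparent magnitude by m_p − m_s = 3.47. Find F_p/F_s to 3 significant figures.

F_p/F_s = 10^(−(m_p − m_s)/2.5) = 10^(-3.47/2.5) = 10^-1.388 = 0.04093.

0.0409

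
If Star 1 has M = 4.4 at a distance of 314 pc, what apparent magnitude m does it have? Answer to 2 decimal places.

11.88

m = M + 5 log₁₀(d/10 pc) = 4.4 + 5 log₁₀(314/10)
  = 4.4 + 5 × 1.497 = 4.4 + 7.48 = 11.88.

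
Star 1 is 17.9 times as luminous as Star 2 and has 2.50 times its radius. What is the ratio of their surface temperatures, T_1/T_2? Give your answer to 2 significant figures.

L ∝ R²T⁴ gives T ∝ (L/R²)^(1/4), so
T_1/T_2 = (17.9 / 2.50²)^(1/4) = (2.864)^(1/4) = 1.301.

1.3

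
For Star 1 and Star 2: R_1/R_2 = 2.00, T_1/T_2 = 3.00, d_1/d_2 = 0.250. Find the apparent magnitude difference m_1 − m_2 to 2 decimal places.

L_1/L_2 = (2.00)²(3.00)⁴ = 324.0.
F_1/F_2 = (L_1/L_2)/(d_1/d_2)² = 324.0/0.06250 = 5184.
m_1 − m_2 = −2.5 log₁₀(5184) = -9.29.

-9.29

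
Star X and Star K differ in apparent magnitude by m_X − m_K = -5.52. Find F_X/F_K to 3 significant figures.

161

F_X/F_K = 10^(−(m_X − m_K)/2.5) = 10^(5.52/2.5) = 10^2.208 = 161.4.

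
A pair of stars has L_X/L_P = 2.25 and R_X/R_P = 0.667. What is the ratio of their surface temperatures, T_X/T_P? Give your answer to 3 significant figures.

L ∝ R²T⁴ gives T ∝ (L/R²)^(1/4), so
T_X/T_P = (2.25 / 0.667²)^(1/4) = (5.057)^(1/4) = 1.500.

1.50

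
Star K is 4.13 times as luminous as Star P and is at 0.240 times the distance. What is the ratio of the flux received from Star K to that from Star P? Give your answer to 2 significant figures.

F = L/(4πd²), so F_K/F_P = (L_K/L_P) / (d_K/d_P)²
= 4.13 / (0.240)² = 4.13 / 0.05760 = 71.70.

72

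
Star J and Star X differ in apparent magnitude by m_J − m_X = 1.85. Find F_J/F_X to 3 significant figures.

0.182

F_J/F_X = 10^(−(m_J − m_X)/2.5) = 10^(-1.85/2.5) = 10^-0.740 = 0.1820.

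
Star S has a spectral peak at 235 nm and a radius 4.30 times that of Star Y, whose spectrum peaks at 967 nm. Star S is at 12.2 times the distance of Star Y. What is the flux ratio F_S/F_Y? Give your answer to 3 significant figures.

Wien's law: T_S/T_Y = λ_Y/λ_S = 967/235 = 4.115.
L_S/L_Y = (R_S/R_Y)²(T_S/T_Y)⁴ = (4.30)²(4.115)⁴ = 5301.
F_S/F_Y = (L_S/L_Y)/(d_S/d_Y)² = 5301/(12.2)² = 35.62.

35.6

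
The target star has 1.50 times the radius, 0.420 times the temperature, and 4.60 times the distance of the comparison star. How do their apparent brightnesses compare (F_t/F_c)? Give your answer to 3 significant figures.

0.00331

L_t/L_c = (R_t/R_c)²(T_t/T_c)⁴ = (1.50)² × (0.420)⁴ = 0.07001.
F_t/F_c = (L_t/L_c)/(d_t/d_c)² = 0.07001 / (4.60)² = 0.003309.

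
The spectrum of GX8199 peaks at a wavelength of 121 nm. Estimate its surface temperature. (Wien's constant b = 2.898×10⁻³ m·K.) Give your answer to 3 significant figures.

T = b/λ_max = 2.898×10⁻³ / (121×10⁻⁹) = 2.395×10^4 K.

2.40×10^4 K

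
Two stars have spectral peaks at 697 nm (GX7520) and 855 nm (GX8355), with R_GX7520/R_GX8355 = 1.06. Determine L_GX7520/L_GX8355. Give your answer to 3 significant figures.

Wien's law gives T ∝ 1/λ_max, so T_GX7520/T_GX8355 = λ_GX8355/λ_GX7520 = 855/697 = 1.227.
Then L ∝ R²T⁴ gives L_GX7520/L_GX8355 = (1.06)² × (1.227)⁴ = 1.124 × 2.264 = 2.544.

2.54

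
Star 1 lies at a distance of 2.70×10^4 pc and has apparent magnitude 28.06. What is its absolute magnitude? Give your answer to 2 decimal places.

10.90

M = m − 5 log₁₀(d/10 pc) = 28.06 − 5 log₁₀(2.70×10^4/10)
  = 28.06 − 5 × 3.431 = 28.06 − 17.16 = 10.90.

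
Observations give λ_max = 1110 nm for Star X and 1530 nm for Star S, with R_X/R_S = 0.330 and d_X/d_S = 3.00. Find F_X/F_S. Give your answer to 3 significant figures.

0.0437

Wien's law: T_X/T_S = λ_S/λ_X = 1530/1110 = 1.378.
L_X/L_S = (R_X/R_S)²(T_X/T_S)⁴ = (0.330)²(1.378)⁴ = 0.3931.
F_X/F_S = (L_X/L_S)/(d_X/d_S)² = 0.3931/(3.00)² = 0.04368.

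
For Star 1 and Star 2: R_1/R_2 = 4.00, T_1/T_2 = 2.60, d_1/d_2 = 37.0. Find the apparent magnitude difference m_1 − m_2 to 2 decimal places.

L_1/L_2 = (4.00)²(2.60)⁴ = 731.2.
F_1/F_2 = (L_1/L_2)/(d_1/d_2)² = 731.2/1369 = 0.5341.
m_1 − m_2 = −2.5 log₁₀(0.5341) = 0.68.

0.68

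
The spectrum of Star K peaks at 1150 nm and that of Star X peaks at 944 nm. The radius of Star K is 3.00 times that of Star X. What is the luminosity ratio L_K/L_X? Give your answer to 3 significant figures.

Wien's law gives T ∝ 1/λ_max, so T_K/T_X = λ_X/λ_K = 944/1150 = 0.8209.
Then L ∝ R²T⁴ gives L_K/L_X = (3.00)² × (0.8209)⁴ = 9.000 × 0.4540 = 4.086.

4.09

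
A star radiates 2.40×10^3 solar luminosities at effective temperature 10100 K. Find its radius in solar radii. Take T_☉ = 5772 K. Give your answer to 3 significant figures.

R/R_☉ = √(L/L_☉) / (T/T_☉)² = √(2.40×10^3) / (1.750)²
       = 48.99 / 3.062 = 16.00.

16.0 solar radii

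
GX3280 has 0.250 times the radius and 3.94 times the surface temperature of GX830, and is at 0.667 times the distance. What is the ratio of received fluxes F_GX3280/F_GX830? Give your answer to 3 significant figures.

33.9

L_GX3280/L_GX830 = (R_GX3280/R_GX830)²(T_GX3280/T_GX830)⁴ = (0.250)² × (3.94)⁴ = 15.06.
F_GX3280/F_GX830 = (L_GX3280/L_GX830)/(d_GX3280/d_GX830)² = 15.06 / (0.667)² = 33.85.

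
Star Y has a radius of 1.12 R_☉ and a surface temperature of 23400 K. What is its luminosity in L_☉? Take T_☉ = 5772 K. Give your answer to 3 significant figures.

L/L_☉ = (R/R_☉)² (T/T_☉)⁴ = (1.12)² × (23400/5772)⁴
       = 1.254 × (4.054)⁴ = 1.254 × 270.1 = 338.8.

339 L_☉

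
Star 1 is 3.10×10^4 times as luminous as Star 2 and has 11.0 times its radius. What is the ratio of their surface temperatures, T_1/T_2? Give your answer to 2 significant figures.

L ∝ R²T⁴ gives T ∝ (L/R²)^(1/4), so
T_1/T_2 = (3.10×10^4 / 11.0²)^(1/4) = (256.2)^(1/4) = 4.001.

4.0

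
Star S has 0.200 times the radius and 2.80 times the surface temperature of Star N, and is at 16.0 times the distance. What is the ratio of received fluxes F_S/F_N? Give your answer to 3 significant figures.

L_S/L_N = (R_S/R_N)²(T_S/T_N)⁴ = (0.200)² × (2.80)⁴ = 2.459.
F_S/F_N = (L_S/L_N)/(d_S/d_N)² = 2.459 / (16.0)² = 0.009604.

0.00960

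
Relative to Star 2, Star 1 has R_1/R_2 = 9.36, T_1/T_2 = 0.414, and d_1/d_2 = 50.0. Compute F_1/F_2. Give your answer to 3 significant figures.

L_1/L_2 = (R_1/R_2)²(T_1/T_2)⁴ = (9.36)² × (0.414)⁴ = 2.574.
F_1/F_2 = (L_1/L_2)/(d_1/d_2)² = 2.574 / (50.0)² = 0.001029.

0.00103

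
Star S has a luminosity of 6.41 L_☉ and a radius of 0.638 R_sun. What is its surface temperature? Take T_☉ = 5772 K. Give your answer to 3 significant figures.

1.15×10^4 K

T/T_☉ = (L/L_☉)^(1/4) / (R/R_☉)^(1/2)
T = 5772 × (6.41)^(1/4) / √(0.638) = 5772 × 1.591 / 0.7987 = 1.150×10^4 K.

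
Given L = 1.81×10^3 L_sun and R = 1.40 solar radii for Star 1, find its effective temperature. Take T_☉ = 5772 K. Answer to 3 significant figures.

3.18×10^4 K

T/T_☉ = (L/L_☉)^(1/4) / (R/R_☉)^(1/2)
T = 5772 × (1.81×10^3)^(1/4) / √(1.40) = 5772 × 6.523 / 1.183 = 3.182×10^4 K.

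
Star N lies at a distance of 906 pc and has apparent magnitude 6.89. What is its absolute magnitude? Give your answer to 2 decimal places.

M = m − 5 log₁₀(d/10 pc) = 6.89 − 5 log₁₀(906/10)
  = 6.89 − 5 × 1.957 = 6.89 − 9.79 = -2.90.

-2.90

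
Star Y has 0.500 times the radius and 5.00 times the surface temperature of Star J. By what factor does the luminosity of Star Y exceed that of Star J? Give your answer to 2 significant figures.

From the Stefan–Boltzmann law, L ∝ R²T⁴, so
L_Y/L_J = (R_Y/R_J)² (T_Y/T_J)⁴ = (0.500)² × (5.00)⁴ = 0.2500 × 625.0 = 156.2.

1.6×10^2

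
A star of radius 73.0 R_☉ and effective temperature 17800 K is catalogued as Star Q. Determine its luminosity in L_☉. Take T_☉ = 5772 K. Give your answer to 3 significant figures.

L/L_☉ = (R/R_☉)² (T/T_☉)⁴ = (73.0)² × (17800/5772)⁴
       = 5329 × (3.084)⁴ = 5329 × 90.44 = 4.820×10^5.

4.82×10^5 L_☉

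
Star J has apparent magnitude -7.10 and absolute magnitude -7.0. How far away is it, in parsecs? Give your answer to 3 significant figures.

m − M = 5 log₁₀(d/10 pc)
-7.10 − (-7.0) = -0.10 = 5 log₁₀(d/10)
d = 10 × 10^(-0.10/5) = 10 × 10^-0.020 = 9.550 pc.

9.55 pc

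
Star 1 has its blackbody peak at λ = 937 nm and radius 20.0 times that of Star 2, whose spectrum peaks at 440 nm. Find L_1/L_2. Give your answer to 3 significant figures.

19.4

Wien's law gives T ∝ 1/λ_max, so T_1/T_2 = λ_2/λ_1 = 440/937 = 0.4696.
Then L ∝ R²T⁴ gives L_1/L_2 = (20.0)² × (0.4696)⁴ = 400.0 × 0.04862 = 19.45.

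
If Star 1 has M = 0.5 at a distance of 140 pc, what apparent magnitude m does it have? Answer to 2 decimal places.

m = M + 5 log₁₀(d/10 pc) = 0.5 + 5 log₁₀(140/10)
  = 0.5 + 5 × 1.146 = 0.5 + 5.73 = 6.23.

6.23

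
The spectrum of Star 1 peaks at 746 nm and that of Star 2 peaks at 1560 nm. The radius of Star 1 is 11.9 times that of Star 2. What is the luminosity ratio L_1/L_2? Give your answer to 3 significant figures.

2.71×10^3

Wien's law gives T ∝ 1/λ_max, so T_1/T_2 = λ_2/λ_1 = 1560/746 = 2.091.
Then L ∝ R²T⁴ gives L_1/L_2 = (11.9)² × (2.091)⁴ = 141.6 × 19.12 = 2708.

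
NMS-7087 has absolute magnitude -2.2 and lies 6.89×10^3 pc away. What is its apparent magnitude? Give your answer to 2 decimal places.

11.99

m = M + 5 log₁₀(d/10 pc) = -2.2 + 5 log₁₀(6.89×10^3/10)
  = -2.2 + 5 × 2.838 = -2.2 + 14.19 = 11.99.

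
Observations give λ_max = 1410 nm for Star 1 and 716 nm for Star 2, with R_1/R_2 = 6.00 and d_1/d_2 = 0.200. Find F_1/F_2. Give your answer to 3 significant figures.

Wien's law: T_1/T_2 = λ_2/λ_1 = 716/1410 = 0.5078.
L_1/L_2 = (R_1/R_2)²(T_1/T_2)⁴ = (6.00)²(0.5078)⁴ = 2.394.
F_1/F_2 = (L_1/L_2)/(d_1/d_2)² = 2.394/(0.200)² = 59.84.

59.8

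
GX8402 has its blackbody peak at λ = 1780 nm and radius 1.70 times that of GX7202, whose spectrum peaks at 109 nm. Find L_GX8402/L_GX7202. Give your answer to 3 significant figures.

Wien's law gives T ∝ 1/λ_max, so T_GX8402/T_GX7202 = λ_GX7202/λ_GX8402 = 109/1780 = 0.06124.
Then L ∝ R²T⁴ gives L_GX8402/L_GX7202 = (1.70)² × (0.06124)⁴ = 2.890 × 1.406×10^-5 = 4.064×10^-5.

4.06×10^-5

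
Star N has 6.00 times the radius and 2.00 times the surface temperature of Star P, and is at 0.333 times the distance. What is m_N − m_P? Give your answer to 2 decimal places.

L_N/L_P = (6.00)²(2.00)⁴ = 576.0.
F_N/F_P = (L_N/L_P)/(d_N/d_P)² = 576.0/0.1109 = 5194.
m_N − m_P = −2.5 log₁₀(5194) = -9.29.

-9.29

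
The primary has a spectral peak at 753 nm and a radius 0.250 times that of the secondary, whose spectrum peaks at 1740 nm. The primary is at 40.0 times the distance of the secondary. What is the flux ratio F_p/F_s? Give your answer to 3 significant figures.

Wien's law: T_p/T_s = λ_s/λ_p = 1740/753 = 2.311.
L_p/L_s = (R_p/R_s)²(T_p/T_s)⁴ = (0.250)²(2.311)⁴ = 1.782.
F_p/F_s = (L_p/L_s)/(d_p/d_s)² = 1.782/(40.0)² = 0.001114.

0.00111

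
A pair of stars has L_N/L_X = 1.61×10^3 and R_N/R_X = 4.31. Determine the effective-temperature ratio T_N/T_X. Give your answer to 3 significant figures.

L ∝ R²T⁴ gives T ∝ (L/R²)^(1/4), so
T_N/T_X = (1.61×10^3 / 4.31²)^(1/4) = (86.67)^(1/4) = 3.051.

3.05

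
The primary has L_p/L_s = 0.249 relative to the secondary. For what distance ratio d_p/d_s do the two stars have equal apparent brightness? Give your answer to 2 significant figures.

0.50

Equal flux requires L_p/d_p² = L_s/d_s², so d_p/d_s = √(L_p/L_s)
= √(0.249) = 0.4990.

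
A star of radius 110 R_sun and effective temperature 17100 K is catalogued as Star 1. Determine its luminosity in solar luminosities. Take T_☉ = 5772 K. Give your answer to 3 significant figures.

L/L_☉ = (R/R_☉)² (T/T_☉)⁴ = (110)² × (17100/5772)⁴
       = 1.210×10^4 × (2.963)⁴ = 1.210×10^4 × 77.03 = 9.321×10^5.

9.32×10^5 solar luminosities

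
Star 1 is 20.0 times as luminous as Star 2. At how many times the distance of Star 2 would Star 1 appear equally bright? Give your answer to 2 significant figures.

4.5

Equal flux requires L_1/d_1² = L_2/d_2², so d_1/d_2 = √(L_1/L_2)
= √(20.0) = 4.472.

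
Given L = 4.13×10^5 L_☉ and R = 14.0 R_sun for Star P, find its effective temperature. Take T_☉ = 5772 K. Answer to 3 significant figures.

T/T_☉ = (L/L_☉)^(1/4) / (R/R_☉)^(1/2)
T = 5772 × (4.13×10^5)^(1/4) / √(14.0) = 5772 × 25.35 / 3.742 = 3.911×10^4 K.

3.91×10^4 K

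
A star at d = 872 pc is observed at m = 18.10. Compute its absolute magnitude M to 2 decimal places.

M = m − 5 log₁₀(d/10 pc) = 18.10 − 5 log₁₀(872/10)
  = 18.10 − 5 × 1.941 = 18.10 − 9.70 = 8.40.

8.40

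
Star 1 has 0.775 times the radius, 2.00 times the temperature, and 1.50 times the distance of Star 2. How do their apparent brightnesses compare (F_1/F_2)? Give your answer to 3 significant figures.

L_1/L_2 = (R_1/R_2)²(T_1/T_2)⁴ = (0.775)² × (2.00)⁴ = 9.610.
F_1/F_2 = (L_1/L_2)/(d_1/d_2)² = 9.610 / (1.50)² = 4.271.

4.27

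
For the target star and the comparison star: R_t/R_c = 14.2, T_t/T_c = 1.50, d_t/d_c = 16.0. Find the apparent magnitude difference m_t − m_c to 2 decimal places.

-1.50

L_t/L_c = (14.2)²(1.50)⁴ = 1021.
F_t/F_c = (L_t/L_c)/(d_t/d_c)² = 1021/256.0 = 3.988.
m_t − m_c = −2.5 log₁₀(3.988) = -1.50.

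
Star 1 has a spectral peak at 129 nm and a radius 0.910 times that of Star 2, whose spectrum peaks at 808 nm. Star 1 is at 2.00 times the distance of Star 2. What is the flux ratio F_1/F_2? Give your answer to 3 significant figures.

Wien's law: T_1/T_2 = λ_2/λ_1 = 808/129 = 6.264.
L_1/L_2 = (R_1/R_2)²(T_1/T_2)⁴ = (0.910)²(6.264)⁴ = 1275.
F_1/F_2 = (L_1/L_2)/(d_1/d_2)² = 1275/(2.00)² = 318.6.

319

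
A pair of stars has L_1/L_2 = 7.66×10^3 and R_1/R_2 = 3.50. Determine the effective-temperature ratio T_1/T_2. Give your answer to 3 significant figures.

5.00

L ∝ R²T⁴ gives T ∝ (L/R²)^(1/4), so
T_1/T_2 = (7.66×10^3 / 3.50²)^(1/4) = (625.3)^(1/4) = 5.001.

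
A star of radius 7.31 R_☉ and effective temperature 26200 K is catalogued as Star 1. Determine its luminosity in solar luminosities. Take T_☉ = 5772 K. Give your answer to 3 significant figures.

L/L_☉ = (R/R_☉)² (T/T_☉)⁴ = (7.31)² × (26200/5772)⁴
       = 53.44 × (4.539)⁴ = 53.44 × 424.5 = 2.268×10^4.

2.27×10^4 solar luminosities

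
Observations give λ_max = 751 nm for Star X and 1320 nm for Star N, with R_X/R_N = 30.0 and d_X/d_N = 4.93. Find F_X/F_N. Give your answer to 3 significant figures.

Wien's law: T_X/T_N = λ_N/λ_X = 1320/751 = 1.758.
L_X/L_N = (R_X/R_N)²(T_X/T_N)⁴ = (30.0)²(1.758)⁴ = 8590.
F_X/F_N = (L_X/L_N)/(d_X/d_N)² = 8590/(4.93)² = 353.4.

353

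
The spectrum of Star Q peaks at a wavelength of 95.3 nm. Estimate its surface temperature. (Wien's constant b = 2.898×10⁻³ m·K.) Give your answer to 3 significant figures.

T = b/λ_max = 2.898×10⁻³ / (95.3×10⁻⁹) = 3.041×10^4 K.

3.04×10^4 K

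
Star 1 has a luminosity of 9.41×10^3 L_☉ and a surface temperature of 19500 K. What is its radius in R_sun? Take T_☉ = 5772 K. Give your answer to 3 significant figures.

8.50 R_sun

R/R_☉ = √(L/L_☉) / (T/T_☉)² = √(9.41×10^3) / (3.378)²
       = 97.01 / 11.41 = 8.499.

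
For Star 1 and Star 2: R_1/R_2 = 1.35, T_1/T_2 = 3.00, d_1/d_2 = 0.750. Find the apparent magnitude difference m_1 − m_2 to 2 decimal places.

-6.05

L_1/L_2 = (1.35)²(3.00)⁴ = 147.6.
F_1/F_2 = (L_1/L_2)/(d_1/d_2)² = 147.6/0.5625 = 262.4.
m_1 − m_2 = −2.5 log₁₀(262.4) = -6.05.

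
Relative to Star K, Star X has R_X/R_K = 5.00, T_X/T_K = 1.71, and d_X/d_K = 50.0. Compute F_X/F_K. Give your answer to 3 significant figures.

0.0855

L_X/L_K = (R_X/R_K)²(T_X/T_K)⁴ = (5.00)² × (1.71)⁴ = 213.8.
F_X/F_K = (L_X/L_K)/(d_X/d_K)² = 213.8 / (50.0)² = 0.08550.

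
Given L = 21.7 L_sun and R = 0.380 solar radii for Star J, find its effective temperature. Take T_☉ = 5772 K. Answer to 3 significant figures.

T/T_☉ = (L/L_☉)^(1/4) / (R/R_☉)^(1/2)
T = 5772 × (21.7)^(1/4) / √(0.380) = 5772 × 2.158 / 0.6164 = 2.021×10^4 K.

2.02×10^4 K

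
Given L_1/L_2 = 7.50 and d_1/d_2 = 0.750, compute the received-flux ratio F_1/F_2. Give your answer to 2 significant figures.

13

F = L/(4πd²), so F_1/F_2 = (L_1/L_2) / (d_1/d_2)²
= 7.50 / (0.750)² = 7.50 / 0.5625 = 13.33.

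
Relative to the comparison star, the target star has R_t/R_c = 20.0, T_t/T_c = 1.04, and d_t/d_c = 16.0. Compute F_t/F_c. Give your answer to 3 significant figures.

1.83

L_t/L_c = (R_t/R_c)²(T_t/T_c)⁴ = (20.0)² × (1.04)⁴ = 467.9.
F_t/F_c = (L_t/L_c)/(d_t/d_c)² = 467.9 / (16.0)² = 1.828.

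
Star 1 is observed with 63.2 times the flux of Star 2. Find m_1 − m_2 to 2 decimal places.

m_1 − m_2 = −2.5 log₁₀(F_1/F_2) = −2.5 log₁₀(63.2) = −2.5 × (1.801) = -4.502.

-4.50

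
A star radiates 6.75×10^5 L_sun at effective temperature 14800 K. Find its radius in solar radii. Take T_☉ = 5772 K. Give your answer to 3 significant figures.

125 solar radii

R/R_☉ = √(L/L_☉) / (T/T_☉)² = √(6.75×10^5) / (2.564)²
       = 821.6 / 6.575 = 125.0.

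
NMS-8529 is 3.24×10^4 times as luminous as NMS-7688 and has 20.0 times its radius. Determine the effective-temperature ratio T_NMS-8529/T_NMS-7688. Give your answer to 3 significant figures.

L ∝ R²T⁴ gives T ∝ (L/R²)^(1/4), so
T_NMS-8529/T_NMS-7688 = (3.24×10^4 / 20.0²)^(1/4) = (81.00)^(1/4) = 3.000.

3.00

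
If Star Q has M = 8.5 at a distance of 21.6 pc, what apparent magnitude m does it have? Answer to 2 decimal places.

10.17

m = M + 5 log₁₀(d/10 pc) = 8.5 + 5 log₁₀(21.6/10)
  = 8.5 + 5 × 0.334 = 8.5 + 1.67 = 10.17.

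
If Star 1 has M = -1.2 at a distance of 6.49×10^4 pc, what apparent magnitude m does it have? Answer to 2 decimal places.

m = M + 5 log₁₀(d/10 pc) = -1.2 + 5 log₁₀(6.49×10^4/10)
  = -1.2 + 5 × 3.812 = -1.2 + 19.06 = 17.86.

17.86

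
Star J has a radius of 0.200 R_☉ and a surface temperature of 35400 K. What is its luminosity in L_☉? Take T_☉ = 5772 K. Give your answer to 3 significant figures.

56.6 L_☉

L/L_☉ = (R/R_☉)² (T/T_☉)⁴ = (0.200)² × (35400/5772)⁴
       = 0.04000 × (6.133)⁴ = 0.04000 × 1415 = 56.59.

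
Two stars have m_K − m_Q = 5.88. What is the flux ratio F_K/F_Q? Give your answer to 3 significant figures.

F_K/F_Q = 10^(−(m_K − m_Q)/2.5) = 10^(-5.88/2.5) = 10^-2.352 = 0.004446.

0.00445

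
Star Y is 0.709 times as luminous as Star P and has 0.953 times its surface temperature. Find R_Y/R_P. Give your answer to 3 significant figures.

L ∝ R²T⁴ gives R ∝ √L / T², so
R_Y/R_P = √(0.709) / (0.953)² = 0.8420 / 0.9082 = 0.9271.

0.927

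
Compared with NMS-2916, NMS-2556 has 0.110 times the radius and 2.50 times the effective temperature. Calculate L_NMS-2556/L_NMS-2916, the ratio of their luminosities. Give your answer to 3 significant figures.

From the Stefan–Boltzmann law, L ∝ R²T⁴, so
L_NMS-2556/L_NMS-2916 = (R_NMS-2556/R_NMS-2916)² (T_NMS-2556/T_NMS-2916)⁴ = (0.110)² × (2.50)⁴ = 0.01210 × 39.06 = 0.4727.

0.473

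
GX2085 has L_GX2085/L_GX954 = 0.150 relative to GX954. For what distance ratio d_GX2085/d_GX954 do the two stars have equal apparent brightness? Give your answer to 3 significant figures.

Equal flux requires L_GX2085/d_GX2085² = L_GX954/d_GX954², so d_GX2085/d_GX954 = √(L_GX2085/L_GX954)
= √(0.150) = 0.3873.

0.387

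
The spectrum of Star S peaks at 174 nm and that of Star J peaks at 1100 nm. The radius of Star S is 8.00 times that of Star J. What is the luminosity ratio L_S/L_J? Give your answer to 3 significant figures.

1.02×10^5

Wien's law gives T ∝ 1/λ_max, so T_S/T_J = λ_J/λ_S = 1100/174 = 6.322.
Then L ∝ R²T⁴ gives L_S/L_J = (8.00)² × (6.322)⁴ = 64.00 × 1597 = 1.022×10^5.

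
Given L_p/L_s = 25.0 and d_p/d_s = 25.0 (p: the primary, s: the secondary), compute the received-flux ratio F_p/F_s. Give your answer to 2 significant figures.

0.040

F = L/(4πd²), so F_p/F_s = (L_p/L_s) / (d_p/d_s)²
= 25.0 / (25.0)² = 25.0 / 625.0 = 0.04000.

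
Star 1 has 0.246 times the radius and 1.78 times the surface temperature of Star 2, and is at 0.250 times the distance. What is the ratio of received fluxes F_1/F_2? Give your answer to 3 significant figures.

9.72

L_1/L_2 = (R_1/R_2)²(T_1/T_2)⁴ = (0.246)² × (1.78)⁴ = 0.6075.
F_1/F_2 = (L_1/L_2)/(d_1/d_2)² = 0.6075 / (0.250)² = 9.720.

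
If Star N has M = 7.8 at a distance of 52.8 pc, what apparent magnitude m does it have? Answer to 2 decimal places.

m = M + 5 log₁₀(d/10 pc) = 7.8 + 5 log₁₀(52.8/10)
  = 7.8 + 5 × 0.723 = 7.8 + 3.61 = 11.41.

11.41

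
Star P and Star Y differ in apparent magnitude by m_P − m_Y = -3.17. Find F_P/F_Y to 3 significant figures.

18.5

F_P/F_Y = 10^(−(m_P − m_Y)/2.5) = 10^(3.17/2.5) = 10^1.268 = 18.54.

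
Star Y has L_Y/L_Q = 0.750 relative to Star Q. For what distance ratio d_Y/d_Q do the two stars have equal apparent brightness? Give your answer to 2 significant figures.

Equal flux requires L_Y/d_Y² = L_Q/d_Q², so d_Y/d_Q = √(L_Y/L_Q)
= √(0.750) = 0.8660.

0.87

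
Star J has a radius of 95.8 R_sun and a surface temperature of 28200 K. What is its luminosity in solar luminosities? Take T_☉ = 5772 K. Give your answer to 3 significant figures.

L/L_☉ = (R/R_☉)² (T/T_☉)⁴ = (95.8)² × (28200/5772)⁴
       = 9178 × (4.886)⁴ = 9178 × 569.8 = 5.229×10^6.

5.23×10^6 solar luminosities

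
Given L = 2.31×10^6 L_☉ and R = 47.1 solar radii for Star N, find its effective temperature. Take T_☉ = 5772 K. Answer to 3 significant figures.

T/T_☉ = (L/L_☉)^(1/4) / (R/R_☉)^(1/2)
T = 5772 × (2.31×10^6)^(1/4) / √(47.1) = 5772 × 38.99 / 6.863 = 3.279×10^4 K.

3.28×10^4 K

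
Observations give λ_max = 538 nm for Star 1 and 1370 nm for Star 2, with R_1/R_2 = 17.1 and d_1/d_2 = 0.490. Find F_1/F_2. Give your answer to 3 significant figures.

5.12×10^4

Wien's law: T_1/T_2 = λ_2/λ_1 = 1370/538 = 2.546.
L_1/L_2 = (R_1/R_2)²(T_1/T_2)⁴ = (17.1)²(2.546)⁴ = 1.230×10^4.
F_1/F_2 = (L_1/L_2)/(d_1/d_2)² = 1.230×10^4/(0.490)² = 5.121×10^4.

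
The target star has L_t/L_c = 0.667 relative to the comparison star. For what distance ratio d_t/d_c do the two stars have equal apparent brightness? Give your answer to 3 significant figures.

Equal flux requires L_t/d_t² = L_c/d_c², so d_t/d_c = √(L_t/L_c)
= √(0.667) = 0.8167.

0.817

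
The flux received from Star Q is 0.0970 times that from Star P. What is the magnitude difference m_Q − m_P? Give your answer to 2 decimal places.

m_Q − m_P = −2.5 log₁₀(F_Q/F_P) = −2.5 log₁₀(0.0970) = −2.5 × (-1.013) = 2.533.

2.53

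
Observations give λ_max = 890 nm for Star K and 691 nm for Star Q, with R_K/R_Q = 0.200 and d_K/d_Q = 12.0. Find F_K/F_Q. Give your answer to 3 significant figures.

Wien's law: T_K/T_Q = λ_Q/λ_K = 691/890 = 0.7764.
L_K/L_Q = (R_K/R_Q)²(T_K/T_Q)⁴ = (0.200)²(0.7764)⁴ = 0.01453.
F_K/F_Q = (L_K/L_Q)/(d_K/d_Q)² = 0.01453/(12.0)² = 1.009×10^-4.

1.01×10^-4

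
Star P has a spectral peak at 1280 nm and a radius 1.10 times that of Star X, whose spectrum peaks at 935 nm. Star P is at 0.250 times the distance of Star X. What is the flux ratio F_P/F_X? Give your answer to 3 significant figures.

Wien's law: T_P/T_X = λ_X/λ_P = 935/1280 = 0.7305.
L_P/L_X = (R_P/R_X)²(T_P/T_X)⁴ = (1.10)²(0.7305)⁴ = 0.3445.
F_P/F_X = (L_P/L_X)/(d_P/d_X)² = 0.3445/(0.250)² = 5.512.

5.51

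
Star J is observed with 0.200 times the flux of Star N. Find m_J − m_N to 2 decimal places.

1.75

m_J − m_N = −2.5 log₁₀(F_J/F_N) = −2.5 log₁₀(0.200) = −2.5 × (-0.699) = 1.747.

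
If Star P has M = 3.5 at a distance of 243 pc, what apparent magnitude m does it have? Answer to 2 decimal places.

m = M + 5 log₁₀(d/10 pc) = 3.5 + 5 log₁₀(243/10)
  = 3.5 + 5 × 1.386 = 3.5 + 6.93 = 10.43.

10.43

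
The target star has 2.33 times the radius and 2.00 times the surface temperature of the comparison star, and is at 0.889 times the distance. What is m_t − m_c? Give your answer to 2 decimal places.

-5.10

L_t/L_c = (2.33)²(2.00)⁴ = 86.86.
F_t/F_c = (L_t/L_c)/(d_t/d_c)² = 86.86/0.7903 = 109.9.
m_t − m_c = −2.5 log₁₀(109.9) = -5.10.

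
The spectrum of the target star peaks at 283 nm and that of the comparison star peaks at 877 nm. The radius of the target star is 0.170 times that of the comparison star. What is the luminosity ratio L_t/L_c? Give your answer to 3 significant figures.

2.67

Wien's law gives T ∝ 1/λ_max, so T_t/T_c = λ_c/λ_t = 877/283 = 3.099.
Then L ∝ R²T⁴ gives L_t/L_c = (0.170)² × (3.099)⁴ = 0.02890 × 92.23 = 2.665.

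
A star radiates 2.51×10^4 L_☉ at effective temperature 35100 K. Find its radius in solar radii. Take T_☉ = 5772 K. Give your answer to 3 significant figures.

4.28 solar radii

R/R_☉ = √(L/L_☉) / (T/T_☉)² = √(2.51×10^4) / (6.081)²
       = 158.4 / 36.98 = 4.284.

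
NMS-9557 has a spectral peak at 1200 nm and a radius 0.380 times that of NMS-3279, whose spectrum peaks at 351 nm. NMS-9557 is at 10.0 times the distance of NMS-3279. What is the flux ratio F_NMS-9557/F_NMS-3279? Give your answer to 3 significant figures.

Wien's law: T_NMS-9557/T_NMS-3279 = λ_NMS-3279/λ_NMS-9557 = 351/1200 = 0.2925.
L_NMS-9557/L_NMS-3279 = (R_NMS-9557/R_NMS-3279)²(T_NMS-9557/T_NMS-3279)⁴ = (0.380)²(0.2925)⁴ = 0.001057.
F_NMS-9557/F_NMS-3279 = (L_NMS-9557/L_NMS-3279)/(d_NMS-9557/d_NMS-3279)² = 0.001057/(10.0)² = 1.057×10^-5.

1.06×10^-5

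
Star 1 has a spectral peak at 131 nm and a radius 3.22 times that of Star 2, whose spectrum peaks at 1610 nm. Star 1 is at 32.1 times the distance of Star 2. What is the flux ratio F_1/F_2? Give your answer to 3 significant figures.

230

Wien's law: T_1/T_2 = λ_2/λ_1 = 1610/131 = 12.29.
L_1/L_2 = (R_1/R_2)²(T_1/T_2)⁴ = (3.22)²(12.29)⁴ = 2.366×10^5.
F_1/F_2 = (L_1/L_2)/(d_1/d_2)² = 2.366×10^5/(32.1)² = 229.6.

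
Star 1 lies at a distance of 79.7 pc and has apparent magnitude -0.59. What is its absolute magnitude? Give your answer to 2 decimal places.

-5.10

M = m − 5 log₁₀(d/10 pc) = -0.59 − 5 log₁₀(79.7/10)
  = -0.59 − 5 × 0.901 = -0.59 − 4.51 = -5.10.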